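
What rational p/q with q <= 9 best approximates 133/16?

Expand x = 133/16 as a continued fraction with the Euclidean algorithm:
  133 = 8*16 + 5, so a_0 = 8.
  16 = 3*5 + 1, so a_1 = 3.
  5 = 5*1 + 0, so a_2 = 5.
so x = [8; 3, 5].
Convergents (p_i = a_i*p_{i-1} + p_{i-2}, q_i = a_i*q_{i-1} + q_{i-2} with p_{-2}=0, p_{-1}=1, q_{-2}=1, q_{-1}=0), until the denominator exceeds 9:
  i=0: a_0=8, p_0 = 8*1 + 0 = 8, q_0 = 8*0 + 1 = 1.
  i=1: a_1=3, p_1 = 3*8 + 1 = 25, q_1 = 3*1 + 0 = 3.
  i=2: a_2=5, p_2 = 5*25 + 8 = 133, q_2 = 5*3 + 1 = 16.
q_2 = 16 > 9, so the last convergent with denominator <= 9 is p_1/q_1 = 25/3.
The closest fraction with denominator <= 9 is either p_1/q_1 or the intermediate fraction (k*p_1 + p_0)/(k*q_1 + q_0) with the largest k >= 1 whose denominator stays <= 9; these approach x as k grows, and every other convergent or intermediate fraction in range is farther away.
Largest k: floor((9 - q_0)/q_1) = floor((9 - 1)/3) = 2.
That gives (2*25 + 8)/(2*3 + 1) = 58/7.
Compare the errors: |x - 25/3| = |133*3 - 25*16|/(16*3) = 1/48, and |x - 58/7| = |133*7 - 58*16|/(16*7) = 3/112.
Cross-multiplying, 1*112 = 112 < 144 = 3*48, so 1/48 is smaller: the convergent 25/3 is closer to x than 58/7.

25/3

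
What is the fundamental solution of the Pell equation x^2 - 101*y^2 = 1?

(x, y) = (201, 20)

First expand sqrt(101) as a continued fraction. With x_i = (sqrt(101) + m_i)/d_i and (m_0, d_0) = (0, 1): a_0 = floor(sqrt(101)) = 10, since 10^2 = 100 <= 101 < 121 = 11^2.
Iterate m_{i+1} = d_i*a_i - m_i, d_{i+1} = (101 - m_{i+1}^2)/d_i, a_{i+1} = floor((a_0 + m_{i+1})/d_{i+1}):
  m_1 = 1*10 - 0 = 10, d_1 = (101 - 10^2)/1 = 1/1 = 1, a_1 = floor((10 + 10)/1) = 20.
  m_2 = 1*20 - 10 = 10, d_2 = (101 - 10^2)/1 = 1/1 = 1: (m_2, d_2) = (m_1, d_1) = (10, 1), so from here the quotient a_1 repeats; the period length is 1.
So sqrt(101) = [10; (20)] with period length k = 1.
k is odd, so (p_{k-1}, q_{k-1}) only solves x^2 - 101y^2 = -1 and the fundamental solution of x^2 - 101y^2 = 1 is (p_{2k-1}, q_{2k-1}) = (p_1, q_1); compute convergents through index 1, running through the period twice.
Convergents (p_i = a_i*p_{i-1} + p_{i-2}, q_i = a_i*q_{i-1} + q_{i-2} with p_{-2}=0, p_{-1}=1, q_{-2}=1, q_{-1}=0):
  i=0: a_0=10, p_0 = 10*1 + 0 = 10, q_0 = 10*0 + 1 = 1.
  i=1: a_1=20, p_1 = 20*10 + 1 = 201, q_1 = 20*1 + 0 = 20.
Indeed p_0^2 - 101*q_0^2 = 100 - 101 = -1, not +1.
Check: 201^2 - 101*20^2 = 40401 - 40400 = 1, so (x, y) = (201, 20) solves the equation, and by the theorem it is the least positive solution.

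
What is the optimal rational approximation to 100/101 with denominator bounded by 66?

65/66

Expand x = 100/101 as a continued fraction with the Euclidean algorithm:
  100 = 0*101 + 100, so a_0 = 0.
  101 = 1*100 + 1, so a_1 = 1.
  100 = 100*1 + 0, so a_2 = 100.
so x = [0; 1, 100].
Convergents (p_i = a_i*p_{i-1} + p_{i-2}, q_i = a_i*q_{i-1} + q_{i-2} with p_{-2}=0, p_{-1}=1, q_{-2}=1, q_{-1}=0), until the denominator exceeds 66:
  i=0: a_0=0, p_0 = 0*1 + 0 = 0, q_0 = 0*0 + 1 = 1.
  i=1: a_1=1, p_1 = 1*0 + 1 = 1, q_1 = 1*1 + 0 = 1.
  i=2: a_2=100, p_2 = 100*1 + 0 = 100, q_2 = 100*1 + 1 = 101.
q_2 = 101 > 66, so the last convergent with denominator <= 66 is p_1/q_1 = 1/1.
The closest fraction with denominator <= 66 is either p_1/q_1 or the intermediate fraction (k*p_1 + p_0)/(k*q_1 + q_0) with the largest k >= 1 whose denominator stays <= 66; these approach x as k grows, and every other convergent or intermediate fraction in range is farther away.
Largest k: floor((66 - q_0)/q_1) = floor((66 - 1)/1) = 65.
That gives (65*1 + 0)/(65*1 + 1) = 65/66.
Compare the errors: |x - 1/1| = |100*1 - 1*101|/(101*1) = 1/101, and |x - 65/66| = |100*66 - 65*101|/(101*66) = 35/6666.
Cross-multiplying, 35*101 = 3535 < 6666 = 1*6666, so 35/6666 is smaller: the intermediate fraction 65/66 is closer to x than 1/1.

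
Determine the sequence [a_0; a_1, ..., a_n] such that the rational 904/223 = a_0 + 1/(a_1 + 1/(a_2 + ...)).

Run the Euclidean algorithm on 904 and 223; the successive quotients are the partial quotients a_0, a_1, ... (each step inverts the fractional part left over by the previous one):
  904 = 4*223 + 12, so a_0 = 4.
  223 = 18*12 + 7, so a_1 = 18.
  12 = 1*7 + 5, so a_2 = 1.
  7 = 1*5 + 2, so a_3 = 1.
  5 = 2*2 + 1, so a_4 = 2.
  2 = 2*1 + 0, so a_5 = 2.
The remainder reaches 0 after 6 divisions, so the expansion has 6 partial quotients, read off in order.

[4; 18, 1, 1, 2, 2]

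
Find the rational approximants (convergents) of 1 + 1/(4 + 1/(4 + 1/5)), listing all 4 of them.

Using the convergent recurrence p_i = a_i*p_{i-1} + p_{i-2}, q_i = a_i*q_{i-1} + q_{i-2} with p_{-2}=0, p_{-1}=1, q_{-2}=1, q_{-1}=0:
  i=0: a_0=1, p_0 = 1*1 + 0 = 1, q_0 = 1*0 + 1 = 1.
  i=1: a_1=4, p_1 = 4*1 + 1 = 5, q_1 = 4*1 + 0 = 4.
  i=2: a_2=4, p_2 = 4*5 + 1 = 21, q_2 = 4*4 + 1 = 17.
  i=3: a_3=5, p_3 = 5*21 + 5 = 110, q_3 = 5*17 + 4 = 89.

1/1, 5/4, 21/17, 110/89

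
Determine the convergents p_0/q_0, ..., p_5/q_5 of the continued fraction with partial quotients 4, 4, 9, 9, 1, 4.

4/1, 17/4, 157/37, 1430/337, 1587/374, 7778/1833

Using the convergent recurrence p_i = a_i*p_{i-1} + p_{i-2}, q_i = a_i*q_{i-1} + q_{i-2} with p_{-2}=0, p_{-1}=1, q_{-2}=1, q_{-1}=0:
  i=0: a_0=4, p_0 = 4*1 + 0 = 4, q_0 = 4*0 + 1 = 1.
  i=1: a_1=4, p_1 = 4*4 + 1 = 17, q_1 = 4*1 + 0 = 4.
  i=2: a_2=9, p_2 = 9*17 + 4 = 157, q_2 = 9*4 + 1 = 37.
  i=3: a_3=9, p_3 = 9*157 + 17 = 1430, q_3 = 9*37 + 4 = 337.
  i=4: a_4=1, p_4 = 1*1430 + 157 = 1587, q_4 = 1*337 + 37 = 374.
  i=5: a_5=4, p_5 = 4*1587 + 1430 = 7778, q_5 = 4*374 + 337 = 1833.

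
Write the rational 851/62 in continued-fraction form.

[13; 1, 2, 1, 1, 1, 5]

Run the Euclidean algorithm on 851 and 62; the successive quotients are the partial quotients a_0, a_1, ... (each step inverts the fractional part left over by the previous one):
  851 = 13*62 + 45, so a_0 = 13.
  62 = 1*45 + 17, so a_1 = 1.
  45 = 2*17 + 11, so a_2 = 2.
  17 = 1*11 + 6, so a_3 = 1.
  11 = 1*6 + 5, so a_4 = 1.
  6 = 1*5 + 1, so a_5 = 1.
  5 = 5*1 + 0, so a_6 = 5.
The remainder reaches 0 after 7 divisions, so the expansion has 7 partial quotients, read off in order.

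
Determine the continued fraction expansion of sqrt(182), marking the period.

Write x_i = (sqrt(182) + m_i)/d_i with (m_0, d_0) = (0, 1). a_0 = floor(sqrt(182)) = 13, since 13^2 = 169 <= 182 < 196 = 14^2.
Iterate m_{i+1} = d_i*a_i - m_i, d_{i+1} = (182 - m_{i+1}^2)/d_i, a_{i+1} = floor((a_0 + m_{i+1})/d_{i+1}):
  m_1 = 1*13 - 0 = 13, d_1 = (182 - 13^2)/1 = 13/1 = 13, a_1 = floor((13 + 13)/13) = 2.
  m_2 = 13*2 - 13 = 13, d_2 = (182 - 13^2)/13 = 13/13 = 1, a_2 = floor((13 + 13)/1) = 26.
  m_3 = 1*26 - 13 = 13, d_3 = (182 - 13^2)/1 = 13/1 = 13: (m_3, d_3) = (m_1, d_1) = (13, 13), so from here the quotients repeat a_1, a_2; the period length is 2.
Hence the expansion of sqrt(182) is a_0 = 13 followed by the repeating block 2, 26 (period 2).

[13; (2, 26)]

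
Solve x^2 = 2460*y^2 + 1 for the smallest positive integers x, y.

(x, y) = (30751, 620)

First expand sqrt(2460) as a continued fraction. With x_i = (sqrt(2460) + m_i)/d_i and (m_0, d_0) = (0, 1): a_0 = floor(sqrt(2460)) = 49, since 49^2 = 2401 <= 2460 < 2500 = 50^2.
Iterate m_{i+1} = d_i*a_i - m_i, d_{i+1} = (2460 - m_{i+1}^2)/d_i, a_{i+1} = floor((a_0 + m_{i+1})/d_{i+1}):
  m_1 = 1*49 - 0 = 49, d_1 = (2460 - 49^2)/1 = 59/1 = 59, a_1 = floor((49 + 49)/59) = 1.
  m_2 = 59*1 - 49 = 10, d_2 = (2460 - 10^2)/59 = 2360/59 = 40, a_2 = floor((49 + 10)/40) = 1.
  m_3 = 40*1 - 10 = 30, d_3 = (2460 - 30^2)/40 = 1560/40 = 39, a_3 = floor((49 + 30)/39) = 2.
  m_4 = 39*2 - 30 = 48, d_4 = (2460 - 48^2)/39 = 156/39 = 4, a_4 = floor((49 + 48)/4) = 24.
  m_5 = 4*24 - 48 = 48, d_5 = (2460 - 48^2)/4 = 156/4 = 39, a_5 = floor((49 + 48)/39) = 2.
  m_6 = 39*2 - 48 = 30, d_6 = (2460 - 30^2)/39 = 1560/39 = 40, a_6 = floor((49 + 30)/40) = 1.
  m_7 = 40*1 - 30 = 10, d_7 = (2460 - 10^2)/40 = 2360/40 = 59, a_7 = floor((49 + 10)/59) = 1.
  m_8 = 59*1 - 10 = 49, d_8 = (2460 - 49^2)/59 = 59/59 = 1, a_8 = floor((49 + 49)/1) = 98.
  m_9 = 1*98 - 49 = 49, d_9 = (2460 - 49^2)/1 = 59/1 = 59: (m_9, d_9) = (m_1, d_1) = (49, 59), so from here the quotients repeat a_1, ..., a_8; the period length is 8.
So sqrt(2460) = [49; (1, 1, 2, 24, 2, 1, 1, 98)] with period length k = 8.
k is even, so the fundamental solution of x^2 - 2460y^2 = 1 is (p_{k-1}, q_{k-1}) = (p_7, q_7); compute convergents through index 7.
Convergents (p_i = a_i*p_{i-1} + p_{i-2}, q_i = a_i*q_{i-1} + q_{i-2} with p_{-2}=0, p_{-1}=1, q_{-2}=1, q_{-1}=0):
  i=0: a_0=49, p_0 = 49*1 + 0 = 49, q_0 = 49*0 + 1 = 1.
  i=1: a_1=1, p_1 = 1*49 + 1 = 50, q_1 = 1*1 + 0 = 1.
  i=2: a_2=1, p_2 = 1*50 + 49 = 99, q_2 = 1*1 + 1 = 2.
  i=3: a_3=2, p_3 = 2*99 + 50 = 248, q_3 = 2*2 + 1 = 5.
  i=4: a_4=24, p_4 = 24*248 + 99 = 6051, q_4 = 24*5 + 2 = 122.
  i=5: a_5=2, p_5 = 2*6051 + 248 = 12350, q_5 = 2*122 + 5 = 249.
  i=6: a_6=1, p_6 = 1*12350 + 6051 = 18401, q_6 = 1*249 + 122 = 371.
  i=7: a_7=1, p_7 = 1*18401 + 12350 = 30751, q_7 = 1*371 + 249 = 620.
Check: 30751^2 - 2460*620^2 = 945624001 - 945624000 = 1, so (x, y) = (30751, 620) solves the equation, and by the theorem it is the least positive solution.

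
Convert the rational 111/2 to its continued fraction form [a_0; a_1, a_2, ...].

[55; 2]

Run the Euclidean algorithm on 111 and 2; the successive quotients are the partial quotients a_0, a_1, ... (each step inverts the fractional part left over by the previous one):
  111 = 55*2 + 1, so a_0 = 55.
  2 = 2*1 + 0, so a_1 = 2.
The remainder reaches 0 after 2 divisions, so the expansion has 2 partial quotients, read off in order.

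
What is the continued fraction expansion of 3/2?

[1; 2]

Run the Euclidean algorithm on 3 and 2; the successive quotients are the partial quotients a_0, a_1, ... (each step inverts the fractional part left over by the previous one):
  3 = 1*2 + 1, so a_0 = 1.
  2 = 2*1 + 0, so a_1 = 2.
The remainder reaches 0 after 2 divisions, so the expansion has 2 partial quotients, read off in order.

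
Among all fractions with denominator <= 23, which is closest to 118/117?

Expand x = 118/117 as a continued fraction with the Euclidean algorithm:
  118 = 1*117 + 1, so a_0 = 1.
  117 = 117*1 + 0, so a_1 = 117.
so x = [1; 117].
Convergents (p_i = a_i*p_{i-1} + p_{i-2}, q_i = a_i*q_{i-1} + q_{i-2} with p_{-2}=0, p_{-1}=1, q_{-2}=1, q_{-1}=0), until the denominator exceeds 23:
  i=0: a_0=1, p_0 = 1*1 + 0 = 1, q_0 = 1*0 + 1 = 1.
  i=1: a_1=117, p_1 = 117*1 + 1 = 118, q_1 = 117*1 + 0 = 117.
q_1 = 117 > 23, so the last convergent with denominator <= 23 is p_0/q_0 = 1/1.
The closest fraction with denominator <= 23 is either p_0/q_0 or the intermediate fraction (k*p_0 + p_{-1})/(k*q_0 + q_{-1}) with the largest k >= 1 whose denominator stays <= 23; these approach x as k grows, and every other convergent or intermediate fraction in range is farther away.
Largest k: floor((23 - q_{-1})/q_0) = floor((23 - 0)/1) = 23 (using the seeds p_{-1} = 1, q_{-1} = 0).
That gives (23*1 + 1)/(23*1 + 0) = 24/23.
Compare the errors: |x - 1/1| = |118*1 - 1*117|/(117*1) = 1/117, and |x - 24/23| = |118*23 - 24*117|/(117*23) = 94/2691.
Cross-multiplying, 1*2691 = 2691 < 10998 = 94*117, so 1/117 is smaller: the convergent 1/1 is closer to x than 24/23.

1/1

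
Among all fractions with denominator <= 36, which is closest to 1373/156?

44/5

Expand x = 1373/156 as a continued fraction with the Euclidean algorithm:
  1373 = 8*156 + 125, so a_0 = 8.
  156 = 1*125 + 31, so a_1 = 1.
  125 = 4*31 + 1, so a_2 = 4.
  31 = 31*1 + 0, so a_3 = 31.
so x = [8; 1, 4, 31].
Convergents (p_i = a_i*p_{i-1} + p_{i-2}, q_i = a_i*q_{i-1} + q_{i-2} with p_{-2}=0, p_{-1}=1, q_{-2}=1, q_{-1}=0), until the denominator exceeds 36:
  i=0: a_0=8, p_0 = 8*1 + 0 = 8, q_0 = 8*0 + 1 = 1.
  i=1: a_1=1, p_1 = 1*8 + 1 = 9, q_1 = 1*1 + 0 = 1.
  i=2: a_2=4, p_2 = 4*9 + 8 = 44, q_2 = 4*1 + 1 = 5.
  i=3: a_3=31, p_3 = 31*44 + 9 = 1373, q_3 = 31*5 + 1 = 156.
q_3 = 156 > 36, so the last convergent with denominator <= 36 is p_2/q_2 = 44/5.
The closest fraction with denominator <= 36 is either p_2/q_2 or the intermediate fraction (k*p_2 + p_1)/(k*q_2 + q_1) with the largest k >= 1 whose denominator stays <= 36; these approach x as k grows, and every other convergent or intermediate fraction in range is farther away.
Largest k: floor((36 - q_1)/q_2) = floor((36 - 1)/5) = 7.
That gives (7*44 + 9)/(7*5 + 1) = 317/36.
Compare the errors: |x - 44/5| = |1373*5 - 44*156|/(156*5) = 1/780, and |x - 317/36| = |1373*36 - 317*156|/(156*36) = 24/5616.
Cross-multiplying, 1*5616 = 5616 < 18720 = 24*780, so 1/780 is smaller: the convergent 44/5 is closer to x than 317/36.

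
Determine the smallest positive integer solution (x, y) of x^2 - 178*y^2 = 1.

(x, y) = (1601, 120)

First expand sqrt(178) as a continued fraction. With x_i = (sqrt(178) + m_i)/d_i and (m_0, d_0) = (0, 1): a_0 = floor(sqrt(178)) = 13, since 13^2 = 169 <= 178 < 196 = 14^2.
Iterate m_{i+1} = d_i*a_i - m_i, d_{i+1} = (178 - m_{i+1}^2)/d_i, a_{i+1} = floor((a_0 + m_{i+1})/d_{i+1}):
  m_1 = 1*13 - 0 = 13, d_1 = (178 - 13^2)/1 = 9/1 = 9, a_1 = floor((13 + 13)/9) = 2.
  m_2 = 9*2 - 13 = 5, d_2 = (178 - 5^2)/9 = 153/9 = 17, a_2 = floor((13 + 5)/17) = 1.
  m_3 = 17*1 - 5 = 12, d_3 = (178 - 12^2)/17 = 34/17 = 2, a_3 = floor((13 + 12)/2) = 12.
  m_4 = 2*12 - 12 = 12, d_4 = (178 - 12^2)/2 = 34/2 = 17, a_4 = floor((13 + 12)/17) = 1.
  m_5 = 17*1 - 12 = 5, d_5 = (178 - 5^2)/17 = 153/17 = 9, a_5 = floor((13 + 5)/9) = 2.
  m_6 = 9*2 - 5 = 13, d_6 = (178 - 13^2)/9 = 9/9 = 1, a_6 = floor((13 + 13)/1) = 26.
  m_7 = 1*26 - 13 = 13, d_7 = (178 - 13^2)/1 = 9/1 = 9: (m_7, d_7) = (m_1, d_1) = (13, 9), so from here the quotients repeat a_1, ..., a_6; the period length is 6.
So sqrt(178) = [13; (2, 1, 12, 1, 2, 26)] with period length k = 6.
k is even, so the fundamental solution of x^2 - 178y^2 = 1 is (p_{k-1}, q_{k-1}) = (p_5, q_5); compute convergents through index 5.
Convergents (p_i = a_i*p_{i-1} + p_{i-2}, q_i = a_i*q_{i-1} + q_{i-2} with p_{-2}=0, p_{-1}=1, q_{-2}=1, q_{-1}=0):
  i=0: a_0=13, p_0 = 13*1 + 0 = 13, q_0 = 13*0 + 1 = 1.
  i=1: a_1=2, p_1 = 2*13 + 1 = 27, q_1 = 2*1 + 0 = 2.
  i=2: a_2=1, p_2 = 1*27 + 13 = 40, q_2 = 1*2 + 1 = 3.
  i=3: a_3=12, p_3 = 12*40 + 27 = 507, q_3 = 12*3 + 2 = 38.
  i=4: a_4=1, p_4 = 1*507 + 40 = 547, q_4 = 1*38 + 3 = 41.
  i=5: a_5=2, p_5 = 2*547 + 507 = 1601, q_5 = 2*41 + 38 = 120.
Check: 1601^2 - 178*120^2 = 2563201 - 2563200 = 1, so (x, y) = (1601, 120) solves the equation, and by the theorem it is the least positive solution.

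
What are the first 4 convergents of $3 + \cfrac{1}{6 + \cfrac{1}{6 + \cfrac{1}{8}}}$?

Using the convergent recurrence p_i = a_i*p_{i-1} + p_{i-2}, q_i = a_i*q_{i-1} + q_{i-2} with p_{-2}=0, p_{-1}=1, q_{-2}=1, q_{-1}=0:
  i=0: a_0=3, p_0 = 3*1 + 0 = 3, q_0 = 3*0 + 1 = 1.
  i=1: a_1=6, p_1 = 6*3 + 1 = 19, q_1 = 6*1 + 0 = 6.
  i=2: a_2=6, p_2 = 6*19 + 3 = 117, q_2 = 6*6 + 1 = 37.
  i=3: a_3=8, p_3 = 8*117 + 19 = 955, q_3 = 8*37 + 6 = 302.

3/1, 19/6, 117/37, 955/302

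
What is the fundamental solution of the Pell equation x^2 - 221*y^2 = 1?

First expand sqrt(221) as a continued fraction. With x_i = (sqrt(221) + m_i)/d_i and (m_0, d_0) = (0, 1): a_0 = floor(sqrt(221)) = 14, since 14^2 = 196 <= 221 < 225 = 15^2.
Iterate m_{i+1} = d_i*a_i - m_i, d_{i+1} = (221 - m_{i+1}^2)/d_i, a_{i+1} = floor((a_0 + m_{i+1})/d_{i+1}):
  m_1 = 1*14 - 0 = 14, d_1 = (221 - 14^2)/1 = 25/1 = 25, a_1 = floor((14 + 14)/25) = 1.
  m_2 = 25*1 - 14 = 11, d_2 = (221 - 11^2)/25 = 100/25 = 4, a_2 = floor((14 + 11)/4) = 6.
  m_3 = 4*6 - 11 = 13, d_3 = (221 - 13^2)/4 = 52/4 = 13, a_3 = floor((14 + 13)/13) = 2.
  m_4 = 13*2 - 13 = 13, d_4 = (221 - 13^2)/13 = 52/13 = 4, a_4 = floor((14 + 13)/4) = 6.
  m_5 = 4*6 - 13 = 11, d_5 = (221 - 11^2)/4 = 100/4 = 25, a_5 = floor((14 + 11)/25) = 1.
  m_6 = 25*1 - 11 = 14, d_6 = (221 - 14^2)/25 = 25/25 = 1, a_6 = floor((14 + 14)/1) = 28.
  m_7 = 1*28 - 14 = 14, d_7 = (221 - 14^2)/1 = 25/1 = 25: (m_7, d_7) = (m_1, d_1) = (14, 25), so from here the quotients repeat a_1, ..., a_6; the period length is 6.
So sqrt(221) = [14; (1, 6, 2, 6, 1, 28)] with period length k = 6.
k is even, so the fundamental solution of x^2 - 221y^2 = 1 is (p_{k-1}, q_{k-1}) = (p_5, q_5); compute convergents through index 5.
Convergents (p_i = a_i*p_{i-1} + p_{i-2}, q_i = a_i*q_{i-1} + q_{i-2} with p_{-2}=0, p_{-1}=1, q_{-2}=1, q_{-1}=0):
  i=0: a_0=14, p_0 = 14*1 + 0 = 14, q_0 = 14*0 + 1 = 1.
  i=1: a_1=1, p_1 = 1*14 + 1 = 15, q_1 = 1*1 + 0 = 1.
  i=2: a_2=6, p_2 = 6*15 + 14 = 104, q_2 = 6*1 + 1 = 7.
  i=3: a_3=2, p_3 = 2*104 + 15 = 223, q_3 = 2*7 + 1 = 15.
  i=4: a_4=6, p_4 = 6*223 + 104 = 1442, q_4 = 6*15 + 7 = 97.
  i=5: a_5=1, p_5 = 1*1442 + 223 = 1665, q_5 = 1*97 + 15 = 112.
Check: 1665^2 - 221*112^2 = 2772225 - 2772224 = 1, so (x, y) = (1665, 112) solves the equation, and by the theorem it is the least positive solution.

(x, y) = (1665, 112)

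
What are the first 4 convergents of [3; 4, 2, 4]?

3/1, 13/4, 29/9, 129/40

Using the convergent recurrence p_i = a_i*p_{i-1} + p_{i-2}, q_i = a_i*q_{i-1} + q_{i-2} with p_{-2}=0, p_{-1}=1, q_{-2}=1, q_{-1}=0:
  i=0: a_0=3, p_0 = 3*1 + 0 = 3, q_0 = 3*0 + 1 = 1.
  i=1: a_1=4, p_1 = 4*3 + 1 = 13, q_1 = 4*1 + 0 = 4.
  i=2: a_2=2, p_2 = 2*13 + 3 = 29, q_2 = 2*4 + 1 = 9.
  i=3: a_3=4, p_3 = 4*29 + 13 = 129, q_3 = 4*9 + 4 = 40.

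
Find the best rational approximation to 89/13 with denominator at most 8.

Expand x = 89/13 as a continued fraction with the Euclidean algorithm:
  89 = 6*13 + 11, so a_0 = 6.
  13 = 1*11 + 2, so a_1 = 1.
  11 = 5*2 + 1, so a_2 = 5.
  2 = 2*1 + 0, so a_3 = 2.
so x = [6; 1, 5, 2].
Convergents (p_i = a_i*p_{i-1} + p_{i-2}, q_i = a_i*q_{i-1} + q_{i-2} with p_{-2}=0, p_{-1}=1, q_{-2}=1, q_{-1}=0), until the denominator exceeds 8:
  i=0: a_0=6, p_0 = 6*1 + 0 = 6, q_0 = 6*0 + 1 = 1.
  i=1: a_1=1, p_1 = 1*6 + 1 = 7, q_1 = 1*1 + 0 = 1.
  i=2: a_2=5, p_2 = 5*7 + 6 = 41, q_2 = 5*1 + 1 = 6.
  i=3: a_3=2, p_3 = 2*41 + 7 = 89, q_3 = 2*6 + 1 = 13.
q_3 = 13 > 8, so the last convergent with denominator <= 8 is p_2/q_2 = 41/6.
The closest fraction with denominator <= 8 is either p_2/q_2 or the intermediate fraction (k*p_2 + p_1)/(k*q_2 + q_1) with the largest k >= 1 whose denominator stays <= 8; these approach x as k grows, and every other convergent or intermediate fraction in range is farther away.
Largest k: floor((8 - q_1)/q_2) = floor((8 - 1)/6) = 1.
That gives (1*41 + 7)/(1*6 + 1) = 48/7.
Compare the errors: |x - 41/6| = |89*6 - 41*13|/(13*6) = 1/78, and |x - 48/7| = |89*7 - 48*13|/(13*7) = 1/91.
Cross-multiplying, 1*78 = 78 < 91 = 1*91, so 1/91 is smaller: the intermediate fraction 48/7 is closer to x than 41/6.

48/7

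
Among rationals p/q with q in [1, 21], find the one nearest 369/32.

Expand x = 369/32 as a continued fraction with the Euclidean algorithm:
  369 = 11*32 + 17, so a_0 = 11.
  32 = 1*17 + 15, so a_1 = 1.
  17 = 1*15 + 2, so a_2 = 1.
  15 = 7*2 + 1, so a_3 = 7.
  2 = 2*1 + 0, so a_4 = 2.
so x = [11; 1, 1, 7, 2].
Convergents (p_i = a_i*p_{i-1} + p_{i-2}, q_i = a_i*q_{i-1} + q_{i-2} with p_{-2}=0, p_{-1}=1, q_{-2}=1, q_{-1}=0), until the denominator exceeds 21:
  i=0: a_0=11, p_0 = 11*1 + 0 = 11, q_0 = 11*0 + 1 = 1.
  i=1: a_1=1, p_1 = 1*11 + 1 = 12, q_1 = 1*1 + 0 = 1.
  i=2: a_2=1, p_2 = 1*12 + 11 = 23, q_2 = 1*1 + 1 = 2.
  i=3: a_3=7, p_3 = 7*23 + 12 = 173, q_3 = 7*2 + 1 = 15.
  i=4: a_4=2, p_4 = 2*173 + 23 = 369, q_4 = 2*15 + 2 = 32.
q_4 = 32 > 21, so the last convergent with denominator <= 21 is p_3/q_3 = 173/15.
The closest fraction with denominator <= 21 is either p_3/q_3 or the intermediate fraction (k*p_3 + p_2)/(k*q_3 + q_2) with the largest k >= 1 whose denominator stays <= 21; these approach x as k grows, and every other convergent or intermediate fraction in range is farther away.
Largest k: floor((21 - q_2)/q_3) = floor((21 - 2)/15) = 1.
That gives (1*173 + 23)/(1*15 + 2) = 196/17.
Compare the errors: |x - 173/15| = |369*15 - 173*32|/(32*15) = 1/480, and |x - 196/17| = |369*17 - 196*32|/(32*17) = 1/544.
Cross-multiplying, 1*480 = 480 < 544 = 1*544, so 1/544 is smaller: the intermediate fraction 196/17 is closer to x than 173/15.

196/17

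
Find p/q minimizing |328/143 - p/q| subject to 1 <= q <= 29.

Expand x = 328/143 as a continued fraction with the Euclidean algorithm:
  328 = 2*143 + 42, so a_0 = 2.
  143 = 3*42 + 17, so a_1 = 3.
  42 = 2*17 + 8, so a_2 = 2.
  17 = 2*8 + 1, so a_3 = 2.
  8 = 8*1 + 0, so a_4 = 8.
so x = [2; 3, 2, 2, 8].
Convergents (p_i = a_i*p_{i-1} + p_{i-2}, q_i = a_i*q_{i-1} + q_{i-2} with p_{-2}=0, p_{-1}=1, q_{-2}=1, q_{-1}=0), until the denominator exceeds 29:
  i=0: a_0=2, p_0 = 2*1 + 0 = 2, q_0 = 2*0 + 1 = 1.
  i=1: a_1=3, p_1 = 3*2 + 1 = 7, q_1 = 3*1 + 0 = 3.
  i=2: a_2=2, p_2 = 2*7 + 2 = 16, q_2 = 2*3 + 1 = 7.
  i=3: a_3=2, p_3 = 2*16 + 7 = 39, q_3 = 2*7 + 3 = 17.
  i=4: a_4=8, p_4 = 8*39 + 16 = 328, q_4 = 8*17 + 7 = 143.
q_4 = 143 > 29, so the last convergent with denominator <= 29 is p_3/q_3 = 39/17.
The closest fraction with denominator <= 29 is either p_3/q_3 or the intermediate fraction (k*p_3 + p_2)/(k*q_3 + q_2) with the largest k >= 1 whose denominator stays <= 29; these approach x as k grows, and every other convergent or intermediate fraction in range is farther away.
Largest k: floor((29 - q_2)/q_3) = floor((29 - 7)/17) = 1.
That gives (1*39 + 16)/(1*17 + 7) = 55/24.
Compare the errors: |x - 39/17| = |328*17 - 39*143|/(143*17) = 1/2431, and |x - 55/24| = |328*24 - 55*143|/(143*24) = 7/3432.
Cross-multiplying, 1*3432 = 3432 < 17017 = 7*2431, so 1/2431 is smaller: the convergent 39/17 is closer to x than 55/24.

39/17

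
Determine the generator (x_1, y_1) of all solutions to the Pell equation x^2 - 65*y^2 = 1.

First expand sqrt(65) as a continued fraction. With x_i = (sqrt(65) + m_i)/d_i and (m_0, d_0) = (0, 1): a_0 = floor(sqrt(65)) = 8, since 8^2 = 64 <= 65 < 81 = 9^2.
Iterate m_{i+1} = d_i*a_i - m_i, d_{i+1} = (65 - m_{i+1}^2)/d_i, a_{i+1} = floor((a_0 + m_{i+1})/d_{i+1}):
  m_1 = 1*8 - 0 = 8, d_1 = (65 - 8^2)/1 = 1/1 = 1, a_1 = floor((8 + 8)/1) = 16.
  m_2 = 1*16 - 8 = 8, d_2 = (65 - 8^2)/1 = 1/1 = 1: (m_2, d_2) = (m_1, d_1) = (8, 1), so from here the quotient a_1 repeats; the period length is 1.
So sqrt(65) = [8; (16)] with period length k = 1.
k is odd, so (p_{k-1}, q_{k-1}) only solves x^2 - 65y^2 = -1 and the fundamental solution of x^2 - 65y^2 = 1 is (p_{2k-1}, q_{2k-1}) = (p_1, q_1); compute convergents through index 1, running through the period twice.
Convergents (p_i = a_i*p_{i-1} + p_{i-2}, q_i = a_i*q_{i-1} + q_{i-2} with p_{-2}=0, p_{-1}=1, q_{-2}=1, q_{-1}=0):
  i=0: a_0=8, p_0 = 8*1 + 0 = 8, q_0 = 8*0 + 1 = 1.
  i=1: a_1=16, p_1 = 16*8 + 1 = 129, q_1 = 16*1 + 0 = 16.
Indeed p_0^2 - 65*q_0^2 = 64 - 65 = -1, not +1.
Check: 129^2 - 65*16^2 = 16641 - 16640 = 1, so (x, y) = (129, 16) solves the equation, and by the theorem it is the least positive solution.

(x, y) = (129, 16)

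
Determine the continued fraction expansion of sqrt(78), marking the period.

[8; (1, 4, 1, 16)]

Write x_i = (sqrt(78) + m_i)/d_i with (m_0, d_0) = (0, 1). a_0 = floor(sqrt(78)) = 8, since 8^2 = 64 <= 78 < 81 = 9^2.
Iterate m_{i+1} = d_i*a_i - m_i, d_{i+1} = (78 - m_{i+1}^2)/d_i, a_{i+1} = floor((a_0 + m_{i+1})/d_{i+1}):
  m_1 = 1*8 - 0 = 8, d_1 = (78 - 8^2)/1 = 14/1 = 14, a_1 = floor((8 + 8)/14) = 1.
  m_2 = 14*1 - 8 = 6, d_2 = (78 - 6^2)/14 = 42/14 = 3, a_2 = floor((8 + 6)/3) = 4.
  m_3 = 3*4 - 6 = 6, d_3 = (78 - 6^2)/3 = 42/3 = 14, a_3 = floor((8 + 6)/14) = 1.
  m_4 = 14*1 - 6 = 8, d_4 = (78 - 8^2)/14 = 14/14 = 1, a_4 = floor((8 + 8)/1) = 16.
  m_5 = 1*16 - 8 = 8, d_5 = (78 - 8^2)/1 = 14/1 = 14: (m_5, d_5) = (m_1, d_1) = (8, 14), so from here the quotients repeat a_1, ..., a_4; the period length is 4.
Hence the expansion of sqrt(78) is a_0 = 8 followed by the repeating block 1, 4, 1, 16 (period 4).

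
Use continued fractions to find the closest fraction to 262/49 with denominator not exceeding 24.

123/23

Expand x = 262/49 as a continued fraction with the Euclidean algorithm:
  262 = 5*49 + 17, so a_0 = 5.
  49 = 2*17 + 15, so a_1 = 2.
  17 = 1*15 + 2, so a_2 = 1.
  15 = 7*2 + 1, so a_3 = 7.
  2 = 2*1 + 0, so a_4 = 2.
so x = [5; 2, 1, 7, 2].
Convergents (p_i = a_i*p_{i-1} + p_{i-2}, q_i = a_i*q_{i-1} + q_{i-2} with p_{-2}=0, p_{-1}=1, q_{-2}=1, q_{-1}=0), until the denominator exceeds 24:
  i=0: a_0=5, p_0 = 5*1 + 0 = 5, q_0 = 5*0 + 1 = 1.
  i=1: a_1=2, p_1 = 2*5 + 1 = 11, q_1 = 2*1 + 0 = 2.
  i=2: a_2=1, p_2 = 1*11 + 5 = 16, q_2 = 1*2 + 1 = 3.
  i=3: a_3=7, p_3 = 7*16 + 11 = 123, q_3 = 7*3 + 2 = 23.
  i=4: a_4=2, p_4 = 2*123 + 16 = 262, q_4 = 2*23 + 3 = 49.
q_4 = 49 > 24, so the last convergent with denominator <= 24 is p_3/q_3 = 123/23.
The closest fraction with denominator <= 24 is either p_3/q_3 or the intermediate fraction (k*p_3 + p_2)/(k*q_3 + q_2) with the largest k >= 1 whose denominator stays <= 24; these approach x as k grows, and every other convergent or intermediate fraction in range is farther away.
Largest k: floor((24 - q_2)/q_3) = floor((24 - 3)/23) = 0.
Since k = 0, no intermediate fraction beyond p_3/q_3 has denominator <= 24, so the convergent 123/23 is the closest (its error is |262*23 - 123*49|/(49*23) = 1/1127).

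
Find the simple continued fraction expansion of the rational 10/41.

Run the Euclidean algorithm on 10 and 41; the successive quotients are the partial quotients a_0, a_1, ... (each step inverts the fractional part left over by the previous one):
  10 = 0*41 + 10, so a_0 = 0.
  41 = 4*10 + 1, so a_1 = 4.
  10 = 10*1 + 0, so a_2 = 10.
The remainder reaches 0 after 3 divisions, so the expansion has 3 partial quotients, read off in order.

[0; 4, 10]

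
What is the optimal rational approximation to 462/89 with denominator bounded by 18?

83/16

Expand x = 462/89 as a continued fraction with the Euclidean algorithm:
  462 = 5*89 + 17, so a_0 = 5.
  89 = 5*17 + 4, so a_1 = 5.
  17 = 4*4 + 1, so a_2 = 4.
  4 = 4*1 + 0, so a_3 = 4.
so x = [5; 5, 4, 4].
Convergents (p_i = a_i*p_{i-1} + p_{i-2}, q_i = a_i*q_{i-1} + q_{i-2} with p_{-2}=0, p_{-1}=1, q_{-2}=1, q_{-1}=0), until the denominator exceeds 18:
  i=0: a_0=5, p_0 = 5*1 + 0 = 5, q_0 = 5*0 + 1 = 1.
  i=1: a_1=5, p_1 = 5*5 + 1 = 26, q_1 = 5*1 + 0 = 5.
  i=2: a_2=4, p_2 = 4*26 + 5 = 109, q_2 = 4*5 + 1 = 21.
q_2 = 21 > 18, so the last convergent with denominator <= 18 is p_1/q_1 = 26/5.
The closest fraction with denominator <= 18 is either p_1/q_1 or the intermediate fraction (k*p_1 + p_0)/(k*q_1 + q_0) with the largest k >= 1 whose denominator stays <= 18; these approach x as k grows, and every other convergent or intermediate fraction in range is farther away.
Largest k: floor((18 - q_0)/q_1) = floor((18 - 1)/5) = 3.
That gives (3*26 + 5)/(3*5 + 1) = 83/16.
Compare the errors: |x - 26/5| = |462*5 - 26*89|/(89*5) = 4/445, and |x - 83/16| = |462*16 - 83*89|/(89*16) = 5/1424.
Cross-multiplying, 5*445 = 2225 < 5696 = 4*1424, so 5/1424 is smaller: the intermediate fraction 83/16 is closer to x than 26/5.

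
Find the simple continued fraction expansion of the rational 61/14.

[4; 2, 1, 4]

Run the Euclidean algorithm on 61 and 14; the successive quotients are the partial quotients a_0, a_1, ... (each step inverts the fractional part left over by the previous one):
  61 = 4*14 + 5, so a_0 = 4.
  14 = 2*5 + 4, so a_1 = 2.
  5 = 1*4 + 1, so a_2 = 1.
  4 = 4*1 + 0, so a_3 = 4.
The remainder reaches 0 after 4 divisions, so the expansion has 4 partial quotients, read off in order.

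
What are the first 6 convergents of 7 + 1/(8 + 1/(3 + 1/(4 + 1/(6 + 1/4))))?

Using the convergent recurrence p_i = a_i*p_{i-1} + p_{i-2}, q_i = a_i*q_{i-1} + q_{i-2} with p_{-2}=0, p_{-1}=1, q_{-2}=1, q_{-1}=0:
  i=0: a_0=7, p_0 = 7*1 + 0 = 7, q_0 = 7*0 + 1 = 1.
  i=1: a_1=8, p_1 = 8*7 + 1 = 57, q_1 = 8*1 + 0 = 8.
  i=2: a_2=3, p_2 = 3*57 + 7 = 178, q_2 = 3*8 + 1 = 25.
  i=3: a_3=4, p_3 = 4*178 + 57 = 769, q_3 = 4*25 + 8 = 108.
  i=4: a_4=6, p_4 = 6*769 + 178 = 4792, q_4 = 6*108 + 25 = 673.
  i=5: a_5=4, p_5 = 4*4792 + 769 = 19937, q_5 = 4*673 + 108 = 2800.

7/1, 57/8, 178/25, 769/108, 4792/673, 19937/2800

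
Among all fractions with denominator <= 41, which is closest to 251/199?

Expand x = 251/199 as a continued fraction with the Euclidean algorithm:
  251 = 1*199 + 52, so a_0 = 1.
  199 = 3*52 + 43, so a_1 = 3.
  52 = 1*43 + 9, so a_2 = 1.
  43 = 4*9 + 7, so a_3 = 4.
  9 = 1*7 + 2, so a_4 = 1.
  7 = 3*2 + 1, so a_5 = 3.
  2 = 2*1 + 0, so a_6 = 2.
so x = [1; 3, 1, 4, 1, 3, 2].
Convergents (p_i = a_i*p_{i-1} + p_{i-2}, q_i = a_i*q_{i-1} + q_{i-2} with p_{-2}=0, p_{-1}=1, q_{-2}=1, q_{-1}=0), until the denominator exceeds 41:
  i=0: a_0=1, p_0 = 1*1 + 0 = 1, q_0 = 1*0 + 1 = 1.
  i=1: a_1=3, p_1 = 3*1 + 1 = 4, q_1 = 3*1 + 0 = 3.
  i=2: a_2=1, p_2 = 1*4 + 1 = 5, q_2 = 1*3 + 1 = 4.
  i=3: a_3=4, p_3 = 4*5 + 4 = 24, q_3 = 4*4 + 3 = 19.
  i=4: a_4=1, p_4 = 1*24 + 5 = 29, q_4 = 1*19 + 4 = 23.
  i=5: a_5=3, p_5 = 3*29 + 24 = 111, q_5 = 3*23 + 19 = 88.
q_5 = 88 > 41, so the last convergent with denominator <= 41 is p_4/q_4 = 29/23.
The closest fraction with denominator <= 41 is either p_4/q_4 or the intermediate fraction (k*p_4 + p_3)/(k*q_4 + q_3) with the largest k >= 1 whose denominator stays <= 41; these approach x as k grows, and every other convergent or intermediate fraction in range is farther away.
Largest k: floor((41 - q_3)/q_4) = floor((41 - 19)/23) = 0.
Since k = 0, no intermediate fraction beyond p_4/q_4 has denominator <= 41, so the convergent 29/23 is the closest (its error is |251*23 - 29*199|/(199*23) = 2/4577).

29/23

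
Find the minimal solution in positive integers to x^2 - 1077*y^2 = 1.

First expand sqrt(1077) as a continued fraction. With x_i = (sqrt(1077) + m_i)/d_i and (m_0, d_0) = (0, 1): a_0 = floor(sqrt(1077)) = 32, since 32^2 = 1024 <= 1077 < 1089 = 33^2.
Iterate m_{i+1} = d_i*a_i - m_i, d_{i+1} = (1077 - m_{i+1}^2)/d_i, a_{i+1} = floor((a_0 + m_{i+1})/d_{i+1}):
  m_1 = 1*32 - 0 = 32, d_1 = (1077 - 32^2)/1 = 53/1 = 53, a_1 = floor((32 + 32)/53) = 1.
  m_2 = 53*1 - 32 = 21, d_2 = (1077 - 21^2)/53 = 636/53 = 12, a_2 = floor((32 + 21)/12) = 4.
  m_3 = 12*4 - 21 = 27, d_3 = (1077 - 27^2)/12 = 348/12 = 29, a_3 = floor((32 + 27)/29) = 2.
  m_4 = 29*2 - 27 = 31, d_4 = (1077 - 31^2)/29 = 116/29 = 4, a_4 = floor((32 + 31)/4) = 15.
  m_5 = 4*15 - 31 = 29, d_5 = (1077 - 29^2)/4 = 236/4 = 59, a_5 = floor((32 + 29)/59) = 1.
  m_6 = 59*1 - 29 = 30, d_6 = (1077 - 30^2)/59 = 177/59 = 3, a_6 = floor((32 + 30)/3) = 20.
  m_7 = 3*20 - 30 = 30, d_7 = (1077 - 30^2)/3 = 177/3 = 59, a_7 = floor((32 + 30)/59) = 1.
  m_8 = 59*1 - 30 = 29, d_8 = (1077 - 29^2)/59 = 236/59 = 4, a_8 = floor((32 + 29)/4) = 15.
  m_9 = 4*15 - 29 = 31, d_9 = (1077 - 31^2)/4 = 116/4 = 29, a_9 = floor((32 + 31)/29) = 2.
  m_10 = 29*2 - 31 = 27, d_10 = (1077 - 27^2)/29 = 348/29 = 12, a_10 = floor((32 + 27)/12) = 4.
  m_11 = 12*4 - 27 = 21, d_11 = (1077 - 21^2)/12 = 636/12 = 53, a_11 = floor((32 + 21)/53) = 1.
  m_12 = 53*1 - 21 = 32, d_12 = (1077 - 32^2)/53 = 53/53 = 1, a_12 = floor((32 + 32)/1) = 64.
  m_13 = 1*64 - 32 = 32, d_13 = (1077 - 32^2)/1 = 53/1 = 53: (m_13, d_13) = (m_1, d_1) = (32, 53), so from here the quotients repeat a_1, ..., a_12; the period length is 12.
So sqrt(1077) = [32; (1, 4, 2, 15, 1, 20, 1, 15, 2, 4, 1, 64)] with period length k = 12.
k is even, so the fundamental solution of x^2 - 1077y^2 = 1 is (p_{k-1}, q_{k-1}) = (p_11, q_11); compute convergents through index 11.
Convergents (p_i = a_i*p_{i-1} + p_{i-2}, q_i = a_i*q_{i-1} + q_{i-2} with p_{-2}=0, p_{-1}=1, q_{-2}=1, q_{-1}=0):
  i=0: a_0=32, p_0 = 32*1 + 0 = 32, q_0 = 32*0 + 1 = 1.
  i=1: a_1=1, p_1 = 1*32 + 1 = 33, q_1 = 1*1 + 0 = 1.
  i=2: a_2=4, p_2 = 4*33 + 32 = 164, q_2 = 4*1 + 1 = 5.
  i=3: a_3=2, p_3 = 2*164 + 33 = 361, q_3 = 2*5 + 1 = 11.
  i=4: a_4=15, p_4 = 15*361 + 164 = 5579, q_4 = 15*11 + 5 = 170.
  i=5: a_5=1, p_5 = 1*5579 + 361 = 5940, q_5 = 1*170 + 11 = 181.
  i=6: a_6=20, p_6 = 20*5940 + 5579 = 124379, q_6 = 20*181 + 170 = 3790.
  i=7: a_7=1, p_7 = 1*124379 + 5940 = 130319, q_7 = 1*3790 + 181 = 3971.
  i=8: a_8=15, p_8 = 15*130319 + 124379 = 2079164, q_8 = 15*3971 + 3790 = 63355.
  i=9: a_9=2, p_9 = 2*2079164 + 130319 = 4288647, q_9 = 2*63355 + 3971 = 130681.
  i=10: a_10=4, p_10 = 4*4288647 + 2079164 = 19233752, q_10 = 4*130681 + 63355 = 586079.
  i=11: a_11=1, p_11 = 1*19233752 + 4288647 = 23522399, q_11 = 1*586079 + 130681 = 716760.
Check: 23522399^2 - 1077*716760^2 = 553303254715201 - 553303254715200 = 1, so (x, y) = (23522399, 716760) solves the equation, and by the theorem it is the least positive solution.

(x, y) = (23522399, 716760)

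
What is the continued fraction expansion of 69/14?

Run the Euclidean algorithm on 69 and 14; the successive quotients are the partial quotients a_0, a_1, ... (each step inverts the fractional part left over by the previous one):
  69 = 4*14 + 13, so a_0 = 4.
  14 = 1*13 + 1, so a_1 = 1.
  13 = 13*1 + 0, so a_2 = 13.
The remainder reaches 0 after 3 divisions, so the expansion has 3 partial quotients, read off in order.

[4; 1, 13]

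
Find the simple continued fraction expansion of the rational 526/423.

[1; 4, 9, 2, 1, 3]

Run the Euclidean algorithm on 526 and 423; the successive quotients are the partial quotients a_0, a_1, ... (each step inverts the fractional part left over by the previous one):
  526 = 1*423 + 103, so a_0 = 1.
  423 = 4*103 + 11, so a_1 = 4.
  103 = 9*11 + 4, so a_2 = 9.
  11 = 2*4 + 3, so a_3 = 2.
  4 = 1*3 + 1, so a_4 = 1.
  3 = 3*1 + 0, so a_5 = 3.
The remainder reaches 0 after 6 divisions, so the expansion has 6 partial quotients, read off in order.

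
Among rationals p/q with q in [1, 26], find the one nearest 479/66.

167/23

Expand x = 479/66 as a continued fraction with the Euclidean algorithm:
  479 = 7*66 + 17, so a_0 = 7.
  66 = 3*17 + 15, so a_1 = 3.
  17 = 1*15 + 2, so a_2 = 1.
  15 = 7*2 + 1, so a_3 = 7.
  2 = 2*1 + 0, so a_4 = 2.
so x = [7; 3, 1, 7, 2].
Convergents (p_i = a_i*p_{i-1} + p_{i-2}, q_i = a_i*q_{i-1} + q_{i-2} with p_{-2}=0, p_{-1}=1, q_{-2}=1, q_{-1}=0), until the denominator exceeds 26:
  i=0: a_0=7, p_0 = 7*1 + 0 = 7, q_0 = 7*0 + 1 = 1.
  i=1: a_1=3, p_1 = 3*7 + 1 = 22, q_1 = 3*1 + 0 = 3.
  i=2: a_2=1, p_2 = 1*22 + 7 = 29, q_2 = 1*3 + 1 = 4.
  i=3: a_3=7, p_3 = 7*29 + 22 = 225, q_3 = 7*4 + 3 = 31.
q_3 = 31 > 26, so the last convergent with denominator <= 26 is p_2/q_2 = 29/4.
The closest fraction with denominator <= 26 is either p_2/q_2 or the intermediate fraction (k*p_2 + p_1)/(k*q_2 + q_1) with the largest k >= 1 whose denominator stays <= 26; these approach x as k grows, and every other convergent or intermediate fraction in range is farther away.
Largest k: floor((26 - q_1)/q_2) = floor((26 - 3)/4) = 5.
That gives (5*29 + 22)/(5*4 + 3) = 167/23.
Compare the errors: |x - 29/4| = |479*4 - 29*66|/(66*4) = 2/264, and |x - 167/23| = |479*23 - 167*66|/(66*23) = 5/1518.
Cross-multiplying, 5*264 = 1320 < 3036 = 2*1518, so 5/1518 is smaller: the intermediate fraction 167/23 is closer to x than 29/4.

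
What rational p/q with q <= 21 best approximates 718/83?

173/20

Expand x = 718/83 as a continued fraction with the Euclidean algorithm:
  718 = 8*83 + 54, so a_0 = 8.
  83 = 1*54 + 29, so a_1 = 1.
  54 = 1*29 + 25, so a_2 = 1.
  29 = 1*25 + 4, so a_3 = 1.
  25 = 6*4 + 1, so a_4 = 6.
  4 = 4*1 + 0, so a_5 = 4.
so x = [8; 1, 1, 1, 6, 4].
Convergents (p_i = a_i*p_{i-1} + p_{i-2}, q_i = a_i*q_{i-1} + q_{i-2} with p_{-2}=0, p_{-1}=1, q_{-2}=1, q_{-1}=0), until the denominator exceeds 21:
  i=0: a_0=8, p_0 = 8*1 + 0 = 8, q_0 = 8*0 + 1 = 1.
  i=1: a_1=1, p_1 = 1*8 + 1 = 9, q_1 = 1*1 + 0 = 1.
  i=2: a_2=1, p_2 = 1*9 + 8 = 17, q_2 = 1*1 + 1 = 2.
  i=3: a_3=1, p_3 = 1*17 + 9 = 26, q_3 = 1*2 + 1 = 3.
  i=4: a_4=6, p_4 = 6*26 + 17 = 173, q_4 = 6*3 + 2 = 20.
  i=5: a_5=4, p_5 = 4*173 + 26 = 718, q_5 = 4*20 + 3 = 83.
q_5 = 83 > 21, so the last convergent with denominator <= 21 is p_4/q_4 = 173/20.
The closest fraction with denominator <= 21 is either p_4/q_4 or the intermediate fraction (k*p_4 + p_3)/(k*q_4 + q_3) with the largest k >= 1 whose denominator stays <= 21; these approach x as k grows, and every other convergent or intermediate fraction in range is farther away.
Largest k: floor((21 - q_3)/q_4) = floor((21 - 3)/20) = 0.
Since k = 0, no intermediate fraction beyond p_4/q_4 has denominator <= 21, so the convergent 173/20 is the closest (its error is |718*20 - 173*83|/(83*20) = 1/1660).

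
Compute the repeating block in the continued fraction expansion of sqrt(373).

Write x_i = (sqrt(373) + m_i)/d_i with (m_0, d_0) = (0, 1). a_0 = floor(sqrt(373)) = 19, since 19^2 = 361 <= 373 < 400 = 20^2.
Iterate m_{i+1} = d_i*a_i - m_i, d_{i+1} = (373 - m_{i+1}^2)/d_i, a_{i+1} = floor((a_0 + m_{i+1})/d_{i+1}):
  m_1 = 1*19 - 0 = 19, d_1 = (373 - 19^2)/1 = 12/1 = 12, a_1 = floor((19 + 19)/12) = 3.
  m_2 = 12*3 - 19 = 17, d_2 = (373 - 17^2)/12 = 84/12 = 7, a_2 = floor((19 + 17)/7) = 5.
  m_3 = 7*5 - 17 = 18, d_3 = (373 - 18^2)/7 = 49/7 = 7, a_3 = floor((19 + 18)/7) = 5.
  m_4 = 7*5 - 18 = 17, d_4 = (373 - 17^2)/7 = 84/7 = 12, a_4 = floor((19 + 17)/12) = 3.
  m_5 = 12*3 - 17 = 19, d_5 = (373 - 19^2)/12 = 12/12 = 1, a_5 = floor((19 + 19)/1) = 38.
  m_6 = 1*38 - 19 = 19, d_6 = (373 - 19^2)/1 = 12/1 = 12: (m_6, d_6) = (m_1, d_1) = (19, 12), so from here the quotients repeat a_1, ..., a_5; the period length is 5.
Hence the expansion of sqrt(373) is a_0 = 19 followed by the repeating block 3, 5, 5, 3, 38 (period 5).

[19; (3, 5, 5, 3, 38)]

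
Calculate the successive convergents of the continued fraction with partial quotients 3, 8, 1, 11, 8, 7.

Using the convergent recurrence p_i = a_i*p_{i-1} + p_{i-2}, q_i = a_i*q_{i-1} + q_{i-2} with p_{-2}=0, p_{-1}=1, q_{-2}=1, q_{-1}=0:
  i=0: a_0=3, p_0 = 3*1 + 0 = 3, q_0 = 3*0 + 1 = 1.
  i=1: a_1=8, p_1 = 8*3 + 1 = 25, q_1 = 8*1 + 0 = 8.
  i=2: a_2=1, p_2 = 1*25 + 3 = 28, q_2 = 1*8 + 1 = 9.
  i=3: a_3=11, p_3 = 11*28 + 25 = 333, q_3 = 11*9 + 8 = 107.
  i=4: a_4=8, p_4 = 8*333 + 28 = 2692, q_4 = 8*107 + 9 = 865.
  i=5: a_5=7, p_5 = 7*2692 + 333 = 19177, q_5 = 7*865 + 107 = 6162.

3/1, 25/8, 28/9, 333/107, 2692/865, 19177/6162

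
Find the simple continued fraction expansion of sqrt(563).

Write x_i = (sqrt(563) + m_i)/d_i with (m_0, d_0) = (0, 1). a_0 = floor(sqrt(563)) = 23, since 23^2 = 529 <= 563 < 576 = 24^2.
Iterate m_{i+1} = d_i*a_i - m_i, d_{i+1} = (563 - m_{i+1}^2)/d_i, a_{i+1} = floor((a_0 + m_{i+1})/d_{i+1}):
  m_1 = 1*23 - 0 = 23, d_1 = (563 - 23^2)/1 = 34/1 = 34, a_1 = floor((23 + 23)/34) = 1.
  m_2 = 34*1 - 23 = 11, d_2 = (563 - 11^2)/34 = 442/34 = 13, a_2 = floor((23 + 11)/13) = 2.
  m_3 = 13*2 - 11 = 15, d_3 = (563 - 15^2)/13 = 338/13 = 26, a_3 = floor((23 + 15)/26) = 1.
  m_4 = 26*1 - 15 = 11, d_4 = (563 - 11^2)/26 = 442/26 = 17, a_4 = floor((23 + 11)/17) = 2.
  m_5 = 17*2 - 11 = 23, d_5 = (563 - 23^2)/17 = 34/17 = 2, a_5 = floor((23 + 23)/2) = 23.
  m_6 = 2*23 - 23 = 23, d_6 = (563 - 23^2)/2 = 34/2 = 17, a_6 = floor((23 + 23)/17) = 2.
  m_7 = 17*2 - 23 = 11, d_7 = (563 - 11^2)/17 = 442/17 = 26, a_7 = floor((23 + 11)/26) = 1.
  m_8 = 26*1 - 11 = 15, d_8 = (563 - 15^2)/26 = 338/26 = 13, a_8 = floor((23 + 15)/13) = 2.
  m_9 = 13*2 - 15 = 11, d_9 = (563 - 11^2)/13 = 442/13 = 34, a_9 = floor((23 + 11)/34) = 1.
  m_10 = 34*1 - 11 = 23, d_10 = (563 - 23^2)/34 = 34/34 = 1, a_10 = floor((23 + 23)/1) = 46.
  m_11 = 1*46 - 23 = 23, d_11 = (563 - 23^2)/1 = 34/1 = 34: (m_11, d_11) = (m_1, d_1) = (23, 34), so from here the quotients repeat a_1, ..., a_10; the period length is 10.
Hence the expansion of sqrt(563) is a_0 = 23 followed by the repeating block 1, 2, 1, 2, 23, 2, 1, 2, 1, 46 (period 10).

[23; (1, 2, 1, 2, 23, 2, 1, 2, 1, 46)]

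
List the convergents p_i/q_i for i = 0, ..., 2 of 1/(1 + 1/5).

Using the convergent recurrence p_i = a_i*p_{i-1} + p_{i-2}, q_i = a_i*q_{i-1} + q_{i-2} with p_{-2}=0, p_{-1}=1, q_{-2}=1, q_{-1}=0:
  i=0: a_0=0, p_0 = 0*1 + 0 = 0, q_0 = 0*0 + 1 = 1.
  i=1: a_1=1, p_1 = 1*0 + 1 = 1, q_1 = 1*1 + 0 = 1.
  i=2: a_2=5, p_2 = 5*1 + 0 = 5, q_2 = 5*1 + 1 = 6.

0/1, 1/1, 5/6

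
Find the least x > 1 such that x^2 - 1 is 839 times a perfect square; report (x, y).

First expand sqrt(839) as a continued fraction. With x_i = (sqrt(839) + m_i)/d_i and (m_0, d_0) = (0, 1): a_0 = floor(sqrt(839)) = 28, since 28^2 = 784 <= 839 < 841 = 29^2.
Iterate m_{i+1} = d_i*a_i - m_i, d_{i+1} = (839 - m_{i+1}^2)/d_i, a_{i+1} = floor((a_0 + m_{i+1})/d_{i+1}):
  m_1 = 1*28 - 0 = 28, d_1 = (839 - 28^2)/1 = 55/1 = 55, a_1 = floor((28 + 28)/55) = 1.
  m_2 = 55*1 - 28 = 27, d_2 = (839 - 27^2)/55 = 110/55 = 2, a_2 = floor((28 + 27)/2) = 27.
  m_3 = 2*27 - 27 = 27, d_3 = (839 - 27^2)/2 = 110/2 = 55, a_3 = floor((28 + 27)/55) = 1.
  m_4 = 55*1 - 27 = 28, d_4 = (839 - 28^2)/55 = 55/55 = 1, a_4 = floor((28 + 28)/1) = 56.
  m_5 = 1*56 - 28 = 28, d_5 = (839 - 28^2)/1 = 55/1 = 55: (m_5, d_5) = (m_1, d_1) = (28, 55), so from here the quotients repeat a_1, ..., a_4; the period length is 4.
So sqrt(839) = [28; (1, 27, 1, 56)] with period length k = 4.
k is even, so the fundamental solution of x^2 - 839y^2 = 1 is (p_{k-1}, q_{k-1}) = (p_3, q_3); compute convergents through index 3.
Convergents (p_i = a_i*p_{i-1} + p_{i-2}, q_i = a_i*q_{i-1} + q_{i-2} with p_{-2}=0, p_{-1}=1, q_{-2}=1, q_{-1}=0):
  i=0: a_0=28, p_0 = 28*1 + 0 = 28, q_0 = 28*0 + 1 = 1.
  i=1: a_1=1, p_1 = 1*28 + 1 = 29, q_1 = 1*1 + 0 = 1.
  i=2: a_2=27, p_2 = 27*29 + 28 = 811, q_2 = 27*1 + 1 = 28.
  i=3: a_3=1, p_3 = 1*811 + 29 = 840, q_3 = 1*28 + 1 = 29.
Check: 840^2 - 839*29^2 = 705600 - 705599 = 1, so (x, y) = (840, 29) solves the equation, and by the theorem it is the least positive solution.

(x, y) = (840, 29)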